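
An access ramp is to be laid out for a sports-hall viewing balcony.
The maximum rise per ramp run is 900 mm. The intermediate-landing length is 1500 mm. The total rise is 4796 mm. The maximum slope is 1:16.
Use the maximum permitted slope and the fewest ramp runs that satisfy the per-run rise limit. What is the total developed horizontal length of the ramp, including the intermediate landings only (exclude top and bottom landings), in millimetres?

84236 mm

4796 / 900 = 5.33, so 6 ramp runs are needed. That means 5 intermediate landings.
Horizontal run for 4796 mm of rise at 1:16 is 4796 × 16 = 76736 mm.
5 intermediate landings contribute 5 × 1500 = 7500 mm.
Total developed length = 76736 + 7500 = 84236 mm.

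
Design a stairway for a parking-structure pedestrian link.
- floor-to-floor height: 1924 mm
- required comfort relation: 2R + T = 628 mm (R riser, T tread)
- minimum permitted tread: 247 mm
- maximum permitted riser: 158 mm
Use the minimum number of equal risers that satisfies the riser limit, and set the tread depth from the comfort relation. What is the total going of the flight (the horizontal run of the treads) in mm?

3984 mm

⌈1924/158⌉ = 13 risers.
Riser R = 1924 / 13 = 148 mm, within the 158 mm limit.
Tread T = 628 − 2 × 148 = 332 mm (≥ 247 mm).
Treads = 13 − 1 = 12; going = 12 × 332 = 3984 mm.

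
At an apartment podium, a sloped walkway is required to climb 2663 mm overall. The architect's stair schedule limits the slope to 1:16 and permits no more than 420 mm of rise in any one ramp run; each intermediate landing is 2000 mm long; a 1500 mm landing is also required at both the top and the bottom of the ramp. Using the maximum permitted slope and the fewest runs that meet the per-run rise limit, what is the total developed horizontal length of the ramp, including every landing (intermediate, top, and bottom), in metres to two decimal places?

57.61 m

At most 420 each: 2663/420 = 6.34, giving 7 ramp runs. That means 6 intermediate landings.
Ramp run (horizontal) at 1:16: 2663 × 16 = 42608 mm.
6 intermediate landings contribute 6 × 2000 = 12000 mm.
Top and bottom landings: 2 × 1500 = 3000 mm.
Total = 42608 + 12000 + 3000 = 57608 mm.
= 57.61 m.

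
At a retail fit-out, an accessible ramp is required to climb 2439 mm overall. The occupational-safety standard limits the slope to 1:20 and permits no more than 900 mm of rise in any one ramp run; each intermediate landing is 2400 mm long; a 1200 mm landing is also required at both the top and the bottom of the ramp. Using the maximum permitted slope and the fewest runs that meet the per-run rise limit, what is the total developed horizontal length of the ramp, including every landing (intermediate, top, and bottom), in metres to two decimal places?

2439 / 900 = 2.71, so 3 ramp runs are needed. That means 2 intermediate landings.
Horizontal run for 2439 mm of rise at 1:20 is 2439 × 20 = 48780 mm.
Intermediate landings: 2 × 2400 = 4800 mm.
Top and bottom landings: 2 × 1200 = 2400 mm.
Total = 48780 + 4800 + 2400 = 55980 mm.
= 55.98 m.

55.98 m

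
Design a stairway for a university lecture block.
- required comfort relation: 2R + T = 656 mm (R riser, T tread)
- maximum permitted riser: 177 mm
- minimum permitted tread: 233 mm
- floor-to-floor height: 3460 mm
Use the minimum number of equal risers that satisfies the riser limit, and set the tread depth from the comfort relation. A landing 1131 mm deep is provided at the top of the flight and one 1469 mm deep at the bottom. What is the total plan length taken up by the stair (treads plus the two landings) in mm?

8490 mm

3460 / 177 = 19.55, so 20 risers are needed.
R = 3460 ÷ 20 = 173 mm.
Tread T = 656 − 2 × 173 = 310 mm (≥ 233 mm).
Going = (20 − 1) × 310 = 5890 mm.
Add landings: 5890 + 1131 + 1469 = 8490 mm.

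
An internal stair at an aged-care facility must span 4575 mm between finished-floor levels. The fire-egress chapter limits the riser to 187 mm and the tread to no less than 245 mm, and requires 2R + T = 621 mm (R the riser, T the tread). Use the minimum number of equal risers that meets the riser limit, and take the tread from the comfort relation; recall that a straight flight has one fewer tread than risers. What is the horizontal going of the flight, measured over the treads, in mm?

4575 / 187 = 24.47, so 25 risers are needed.
Each riser is 4575/25 = 183 mm (≤ 187 mm).
T = 621 − 2·183 = 255 mm, which satisfies the 245 mm minimum.
Going = (25 − 1) × 255 = 6120 mm.

6120 mm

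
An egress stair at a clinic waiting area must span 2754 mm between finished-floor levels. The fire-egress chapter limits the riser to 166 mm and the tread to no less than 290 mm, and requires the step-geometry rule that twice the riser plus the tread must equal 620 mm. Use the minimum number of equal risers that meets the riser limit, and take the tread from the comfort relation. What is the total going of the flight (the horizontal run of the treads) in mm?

2754 / 166 = 16.590 → round up to 17 risers.
Each riser is 2754/17 = 162 mm (≤ 166 mm).
From 2R + T = 620: T = 620 − 324 = 296 mm.
17 risers give 16 treads; going = 16 × 296 = 4736 mm.

4736 mm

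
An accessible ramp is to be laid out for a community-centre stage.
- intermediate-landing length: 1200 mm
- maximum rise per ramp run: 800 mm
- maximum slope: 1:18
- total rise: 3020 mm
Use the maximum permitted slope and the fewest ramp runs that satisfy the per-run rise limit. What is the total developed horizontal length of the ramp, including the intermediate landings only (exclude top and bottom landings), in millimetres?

3020 / 800 = 3.77, so 4 ramp runs are needed. That means 3 intermediate landings.
Horizontal run for 3020 mm of rise at 1:18 is 3020 × 18 = 54360 mm.
Intermediate landings: 3 × 1200 = 3600 mm.
Total developed length = 54360 + 3600 = 57960 mm.

57960 mm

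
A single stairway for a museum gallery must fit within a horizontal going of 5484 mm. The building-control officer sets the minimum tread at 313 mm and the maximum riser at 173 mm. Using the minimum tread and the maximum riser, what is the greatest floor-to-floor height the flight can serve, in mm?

Treads that fit: ⌊5484 / 313⌋ = 17.
Risers = treads + 1 = 18.
Maximum height = 18 × 173 = 3114 mm.

3114 mm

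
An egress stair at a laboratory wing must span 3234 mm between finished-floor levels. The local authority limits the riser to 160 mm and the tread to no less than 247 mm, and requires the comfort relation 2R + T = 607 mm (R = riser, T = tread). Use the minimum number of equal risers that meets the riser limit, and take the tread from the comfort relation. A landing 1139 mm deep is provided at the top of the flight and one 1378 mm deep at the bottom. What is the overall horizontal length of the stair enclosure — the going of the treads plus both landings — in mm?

3234 / 160 = 20.212 → round up to 21 risers.
Riser R = 3234 / 21 = 154 mm, within the 160 mm limit.
Tread T = 607 − 2 × 154 = 299 mm (≥ 247 mm).
Treads = 21 − 1 = 20; going = 20 × 299 = 5980 mm.
Add landings: 5980 + 1139 + 1378 = 8497 mm.

8497 mm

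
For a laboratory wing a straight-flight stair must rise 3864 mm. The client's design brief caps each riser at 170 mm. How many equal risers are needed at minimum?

⌈3864/170⌉ = 23 risers.

23 risers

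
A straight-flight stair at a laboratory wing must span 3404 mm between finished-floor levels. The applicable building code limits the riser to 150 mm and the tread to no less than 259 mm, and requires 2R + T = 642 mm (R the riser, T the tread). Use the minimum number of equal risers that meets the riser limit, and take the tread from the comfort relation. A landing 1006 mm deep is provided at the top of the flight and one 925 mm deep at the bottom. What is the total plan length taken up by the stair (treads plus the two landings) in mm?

3404 / 150 = 22.69, so 23 risers are needed.
Riser R = 3404 / 23 = 148 mm, within the 150 mm limit.
Tread T = 642 − 2 × 148 = 346 mm (≥ 259 mm).
Treads = 23 − 1 = 22; going = 22 × 346 = 7612 mm.
Add landings: 7612 + 1006 + 925 = 9543 mm.

9543 mm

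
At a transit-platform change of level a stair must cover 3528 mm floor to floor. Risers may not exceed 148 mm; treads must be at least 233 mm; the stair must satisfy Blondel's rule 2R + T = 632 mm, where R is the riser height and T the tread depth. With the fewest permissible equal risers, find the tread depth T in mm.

3528 / 148 = 23.84, so 24 risers are needed.
R = 3528 ÷ 24 = 147 mm.
Tread T = 632 − 2 × 147 = 338 mm (≥ 233 mm).

338 mm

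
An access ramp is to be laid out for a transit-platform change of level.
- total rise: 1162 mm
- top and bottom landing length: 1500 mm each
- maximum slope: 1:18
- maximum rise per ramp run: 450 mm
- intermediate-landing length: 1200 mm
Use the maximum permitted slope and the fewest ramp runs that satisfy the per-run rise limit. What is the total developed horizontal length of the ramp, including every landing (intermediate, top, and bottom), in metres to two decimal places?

⌈1162/450⌉ = 3 ramp runs. That means 2 intermediate landings.
Ramp run (horizontal) at 1:18: 1162 × 18 = 20916 mm.
Intermediate landings: 2 × 1200 = 2400 mm.
Top and bottom landings: 2 × 1500 = 3000 mm.
Total = 20916 + 2400 + 3000 = 26316 mm.
= 26.32 m.

26.32 m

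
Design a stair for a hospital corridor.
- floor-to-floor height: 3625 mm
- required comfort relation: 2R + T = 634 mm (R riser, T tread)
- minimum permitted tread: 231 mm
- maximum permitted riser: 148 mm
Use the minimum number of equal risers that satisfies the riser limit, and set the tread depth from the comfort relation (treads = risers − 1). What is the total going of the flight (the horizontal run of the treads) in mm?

⌈3625/148⌉ = 25 risers.
Riser R = 3625 / 25 = 145 mm, within the 148 mm limit.
T = 634 − 2·145 = 344 mm, which satisfies the 231 mm minimum.
Treads = 25 − 1 = 24; going = 24 × 344 = 8256 mm.

8256 mm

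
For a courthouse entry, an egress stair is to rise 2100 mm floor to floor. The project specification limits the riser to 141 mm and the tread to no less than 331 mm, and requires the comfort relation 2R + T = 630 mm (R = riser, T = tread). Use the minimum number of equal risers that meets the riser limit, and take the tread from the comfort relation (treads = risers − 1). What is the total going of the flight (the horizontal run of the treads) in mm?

4900 mm

⌈2100/141⌉ = 15 risers.
Riser R = 2100 / 15 = 140 mm, within the 141 mm limit.
T = 630 − 2·140 = 350 mm, which satisfies the 331 mm minimum.
Going = (15 − 1) × 350 = 4900 mm.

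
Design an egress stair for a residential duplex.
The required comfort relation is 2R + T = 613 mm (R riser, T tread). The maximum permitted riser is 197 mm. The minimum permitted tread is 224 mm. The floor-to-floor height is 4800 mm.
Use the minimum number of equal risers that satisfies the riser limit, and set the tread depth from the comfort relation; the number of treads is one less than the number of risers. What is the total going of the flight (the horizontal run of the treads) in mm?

4800 / 197 = 24.365 → round up to 25 risers.
Each riser is 4800/25 = 192 mm (≤ 197 mm).
T = 613 − 2·192 = 229 mm, which satisfies the 224 mm minimum.
Treads = 25 − 1 = 24; going = 24 × 229 = 5496 mm.

5496 mm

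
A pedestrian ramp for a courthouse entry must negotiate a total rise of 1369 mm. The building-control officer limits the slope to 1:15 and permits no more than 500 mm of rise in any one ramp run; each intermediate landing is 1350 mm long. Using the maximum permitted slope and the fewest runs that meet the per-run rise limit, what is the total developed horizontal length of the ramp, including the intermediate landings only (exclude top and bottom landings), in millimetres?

1369 / 500 = 2.74, so 3 ramp runs are needed. That means 2 intermediate landings.
Ramp run (horizontal) at 1:15: 1369 × 15 = 20535 mm.
Intermediate landings: 2 × 1350 = 2700 mm.
Developed length = 20535 + 2700 = 23235 mm.

23235 mm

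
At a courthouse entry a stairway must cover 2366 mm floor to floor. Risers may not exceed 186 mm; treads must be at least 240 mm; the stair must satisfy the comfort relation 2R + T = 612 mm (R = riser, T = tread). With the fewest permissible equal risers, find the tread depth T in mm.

2366 / 186 = 12.720 → round up to 13 risers.
Each riser is 2366/13 = 182 mm (≤ 186 mm).
T = 612 − 2·182 = 248 mm, which satisfies the 240 mm minimum.

248 mm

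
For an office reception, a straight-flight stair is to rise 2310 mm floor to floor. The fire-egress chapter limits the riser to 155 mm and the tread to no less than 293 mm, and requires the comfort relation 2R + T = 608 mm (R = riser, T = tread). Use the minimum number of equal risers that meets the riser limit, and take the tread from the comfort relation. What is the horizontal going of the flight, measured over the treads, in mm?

At most 155 each: 2310/155 = 14.90, giving 15 risers.
R = 2310 ÷ 15 = 154 mm.
T = 608 − 2·154 = 300 mm, which satisfies the 293 mm minimum.
15 risers give 14 treads; going = 14 × 300 = 4200 mm.

4200 mm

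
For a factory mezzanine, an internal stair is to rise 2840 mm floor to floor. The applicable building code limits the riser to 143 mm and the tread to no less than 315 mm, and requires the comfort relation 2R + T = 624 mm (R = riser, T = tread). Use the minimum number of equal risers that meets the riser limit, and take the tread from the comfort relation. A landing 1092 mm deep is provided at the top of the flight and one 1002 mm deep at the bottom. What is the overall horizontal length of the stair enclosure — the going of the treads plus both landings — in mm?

8554 mm

At most 143 each: 2840/143 = 19.86, giving 20 risers.
R = 2840 ÷ 20 = 142 mm.
T = 624 − 2·142 = 340 mm, which satisfies the 315 mm minimum.
20 risers give 19 treads; going = 19 × 340 = 6460 mm.
Add landings: 6460 + 1092 + 1002 = 8554 mm.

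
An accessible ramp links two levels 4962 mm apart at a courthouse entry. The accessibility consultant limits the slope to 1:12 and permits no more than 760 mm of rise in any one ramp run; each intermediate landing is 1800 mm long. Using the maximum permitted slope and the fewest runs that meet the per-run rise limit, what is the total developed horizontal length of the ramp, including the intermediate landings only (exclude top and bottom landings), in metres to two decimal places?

70.34 m

4962 / 760 = 6.529 → round up to 7 ramp runs. That means 6 intermediate landings.
Horizontal run for 4962 mm of rise at 1:12 is 4962 × 12 = 59544 mm.
Intermediate landings: 6 × 1800 = 10800 mm.
Developed length = 59544 + 10800 = 70344 mm.
= 70.34 m.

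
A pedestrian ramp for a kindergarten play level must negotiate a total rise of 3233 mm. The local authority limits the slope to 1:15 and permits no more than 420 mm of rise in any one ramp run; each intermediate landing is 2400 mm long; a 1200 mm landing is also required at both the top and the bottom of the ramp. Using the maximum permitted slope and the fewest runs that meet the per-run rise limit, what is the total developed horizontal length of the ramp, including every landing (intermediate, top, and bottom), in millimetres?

⌈3233/420⌉ = 8 ramp runs. That means 7 intermediate landings.
Ramp run (horizontal) at 1:15: 3233 × 15 = 48495 mm.
7 intermediate landings contribute 7 × 2400 = 16800 mm.
Top and bottom landings: 2 × 1200 = 2400 mm.
Total = 48495 + 16800 + 2400 = 67695 mm.

67695 mm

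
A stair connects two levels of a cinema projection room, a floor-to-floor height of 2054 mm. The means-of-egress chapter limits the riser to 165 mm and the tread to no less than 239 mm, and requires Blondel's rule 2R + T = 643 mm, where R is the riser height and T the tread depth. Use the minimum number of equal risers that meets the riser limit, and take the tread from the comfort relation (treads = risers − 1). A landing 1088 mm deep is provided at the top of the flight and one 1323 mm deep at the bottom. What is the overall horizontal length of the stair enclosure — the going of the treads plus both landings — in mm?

At most 165 each: 2054/165 = 12.45, giving 13 risers.
Riser R = 2054 / 13 = 158 mm, within the 165 mm limit.
T = 643 − 2·158 = 327 mm, which satisfies the 239 mm minimum.
13 risers give 12 treads; going = 12 × 327 = 3924 mm.
Enclosure = 3924 + 1088 + 1323 = 6335 mm.

6335 mm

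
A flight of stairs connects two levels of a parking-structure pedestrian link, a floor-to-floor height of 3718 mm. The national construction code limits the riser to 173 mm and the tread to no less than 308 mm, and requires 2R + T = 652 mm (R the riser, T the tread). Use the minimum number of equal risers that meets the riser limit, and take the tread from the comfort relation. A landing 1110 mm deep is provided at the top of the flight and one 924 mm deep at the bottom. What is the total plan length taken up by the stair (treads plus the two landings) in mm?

8628 mm

3718 / 173 = 21.49, so 22 risers are needed.
Each riser is 3718/22 = 169 mm (≤ 173 mm).
Tread T = 652 − 2 × 169 = 314 mm (≥ 308 mm).
Treads = 22 − 1 = 21; going = 21 × 314 = 6594 mm.
Add landings: 6594 + 1110 + 924 = 8628 mm.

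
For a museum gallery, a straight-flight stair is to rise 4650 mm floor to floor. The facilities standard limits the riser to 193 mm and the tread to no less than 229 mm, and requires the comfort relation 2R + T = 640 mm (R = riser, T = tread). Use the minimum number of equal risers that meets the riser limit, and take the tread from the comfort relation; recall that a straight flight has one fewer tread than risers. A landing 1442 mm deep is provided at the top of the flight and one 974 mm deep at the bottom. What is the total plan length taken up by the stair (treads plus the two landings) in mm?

At most 193 each: 4650/193 = 24.09, giving 25 risers.
Riser R = 4650 / 25 = 186 mm, within the 193 mm limit.
From 2R + T = 640: T = 640 − 372 = 268 mm.
Going = (25 − 1) × 268 = 6432 mm.
Enclosure = 6432 + 1442 + 974 = 8848 mm.

8848 mm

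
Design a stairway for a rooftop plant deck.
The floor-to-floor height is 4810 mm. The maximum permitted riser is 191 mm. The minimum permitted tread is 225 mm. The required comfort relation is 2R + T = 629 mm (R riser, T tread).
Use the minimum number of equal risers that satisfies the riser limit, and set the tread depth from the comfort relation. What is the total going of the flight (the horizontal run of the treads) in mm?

6475 mm

4810 / 191 = 25.183 → round up to 26 risers.
R = 4810 ÷ 26 = 185 mm.
Tread T = 629 − 2 × 185 = 259 mm (≥ 225 mm).
26 risers give 25 treads; going = 25 × 259 = 6475 mm.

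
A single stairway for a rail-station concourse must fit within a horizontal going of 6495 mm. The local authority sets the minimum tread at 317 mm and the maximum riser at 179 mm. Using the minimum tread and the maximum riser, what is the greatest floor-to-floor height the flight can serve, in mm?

6495 / 317 = 20.49, so 20 treads fit.
Risers = treads + 1 = 21.
Maximum height = 21 × 179 = 3759 mm.

3759 mm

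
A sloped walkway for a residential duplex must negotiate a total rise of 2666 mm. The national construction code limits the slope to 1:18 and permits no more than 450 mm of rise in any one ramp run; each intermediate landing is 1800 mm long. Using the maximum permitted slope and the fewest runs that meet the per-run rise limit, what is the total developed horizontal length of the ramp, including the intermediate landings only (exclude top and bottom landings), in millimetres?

56988 mm

At most 450 each: 2666/450 = 5.92, giving 6 ramp runs. That means 5 intermediate landings.
Horizontal run for 2666 mm of rise at 1:18 is 2666 × 18 = 47988 mm.
Intermediate landings: 5 × 1800 = 9000 mm.
Developed length = 47988 + 9000 = 56988 mm.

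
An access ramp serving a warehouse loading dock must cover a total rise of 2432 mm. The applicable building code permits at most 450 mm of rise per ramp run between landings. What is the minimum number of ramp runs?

6 runs

At most 450 each: 2432/450 = 5.40, giving 6 ramp runs.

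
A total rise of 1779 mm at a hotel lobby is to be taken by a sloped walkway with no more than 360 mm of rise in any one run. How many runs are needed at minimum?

5 runs

1779 / 360 = 4.942 → round up to 5 ramp runs.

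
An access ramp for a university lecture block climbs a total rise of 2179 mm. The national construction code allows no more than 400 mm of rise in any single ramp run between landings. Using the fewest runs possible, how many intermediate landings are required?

2179 / 400 = 5.45, so 6 ramp runs are needed.
6 runs are separated by 5 intermediate landings.

5 intermediate landings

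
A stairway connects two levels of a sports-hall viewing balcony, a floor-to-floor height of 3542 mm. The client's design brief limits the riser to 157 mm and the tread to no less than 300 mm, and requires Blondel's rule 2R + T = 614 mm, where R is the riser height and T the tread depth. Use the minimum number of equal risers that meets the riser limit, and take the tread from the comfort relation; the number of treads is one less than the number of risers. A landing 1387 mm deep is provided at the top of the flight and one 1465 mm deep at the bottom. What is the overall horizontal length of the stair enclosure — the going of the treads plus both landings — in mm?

9584 mm

⌈3542/157⌉ = 23 risers.
R = 3542 ÷ 23 = 154 mm.
From 2R + T = 614: T = 614 − 308 = 306 mm.
Treads = 23 − 1 = 22; going = 22 × 306 = 6732 mm.
Enclosure = 6732 + 1387 + 1465 = 9584 mm.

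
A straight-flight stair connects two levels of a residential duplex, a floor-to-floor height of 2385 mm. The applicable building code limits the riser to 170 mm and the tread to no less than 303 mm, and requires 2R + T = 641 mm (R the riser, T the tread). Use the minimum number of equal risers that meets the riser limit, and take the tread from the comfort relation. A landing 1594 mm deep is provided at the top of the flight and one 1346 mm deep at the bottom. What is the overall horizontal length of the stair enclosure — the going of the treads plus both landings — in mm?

2385 / 170 = 14.03, so 15 risers are needed.
Each riser is 2385/15 = 159 mm (≤ 170 mm).
Tread T = 641 − 2 × 159 = 323 mm (≥ 303 mm).
Treads = 15 − 1 = 14; going = 14 × 323 = 4522 mm.
Add landings: 4522 + 1594 + 1346 = 7462 mm.

7462 mm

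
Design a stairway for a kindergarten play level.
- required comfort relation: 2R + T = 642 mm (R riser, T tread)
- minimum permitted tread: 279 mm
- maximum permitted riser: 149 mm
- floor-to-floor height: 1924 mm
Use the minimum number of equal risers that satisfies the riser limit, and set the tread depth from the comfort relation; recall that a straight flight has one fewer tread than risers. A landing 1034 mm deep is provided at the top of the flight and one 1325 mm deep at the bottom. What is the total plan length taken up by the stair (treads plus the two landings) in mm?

⌈1924/149⌉ = 13 risers.
R = 1924 ÷ 13 = 148 mm.
From 2R + T = 642: T = 642 − 296 = 346 mm.
13 risers give 12 treads; going = 12 × 346 = 4152 mm.
Enclosure = 4152 + 1034 + 1325 = 6511 mm.

6511 mm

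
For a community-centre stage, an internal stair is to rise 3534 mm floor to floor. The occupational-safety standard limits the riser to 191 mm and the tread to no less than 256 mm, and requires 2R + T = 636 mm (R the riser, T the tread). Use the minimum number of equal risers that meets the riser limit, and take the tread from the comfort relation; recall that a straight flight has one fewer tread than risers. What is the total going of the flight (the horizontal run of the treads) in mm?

4752 mm

At most 191 each: 3534/191 = 18.50, giving 19 risers.
Riser R = 3534 / 19 = 186 mm, within the 191 mm limit.
Tread T = 636 − 2 × 186 = 264 mm (≥ 256 mm).
19 risers give 18 treads; going = 18 × 264 = 4752 mm.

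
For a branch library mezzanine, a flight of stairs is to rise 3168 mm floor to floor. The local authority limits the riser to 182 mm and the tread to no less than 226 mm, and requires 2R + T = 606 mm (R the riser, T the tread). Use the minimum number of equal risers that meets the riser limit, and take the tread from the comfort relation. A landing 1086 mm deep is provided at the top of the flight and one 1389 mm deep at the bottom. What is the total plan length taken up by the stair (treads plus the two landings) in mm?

6793 mm

3168 / 182 = 17.41, so 18 risers are needed.
Riser R = 3168 / 18 = 176 mm, within the 182 mm limit.
From 2R + T = 606: T = 606 − 352 = 254 mm.
18 risers give 17 treads; going = 17 × 254 = 4318 mm.
Add landings: 4318 + 1086 + 1389 = 6793 mm.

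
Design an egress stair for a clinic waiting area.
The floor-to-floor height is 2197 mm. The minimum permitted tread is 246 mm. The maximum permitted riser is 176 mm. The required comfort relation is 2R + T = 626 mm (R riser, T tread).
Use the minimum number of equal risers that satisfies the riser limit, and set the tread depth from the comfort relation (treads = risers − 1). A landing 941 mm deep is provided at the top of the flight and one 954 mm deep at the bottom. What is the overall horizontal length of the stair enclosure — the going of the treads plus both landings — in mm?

⌈2197/176⌉ = 13 risers.
Each riser is 2197/13 = 169 mm (≤ 176 mm).
From 2R + T = 626: T = 626 − 338 = 288 mm.
Treads = 13 − 1 = 12; going = 12 × 288 = 3456 mm.
Enclosure = 3456 + 941 + 954 = 5351 mm.

5351 mm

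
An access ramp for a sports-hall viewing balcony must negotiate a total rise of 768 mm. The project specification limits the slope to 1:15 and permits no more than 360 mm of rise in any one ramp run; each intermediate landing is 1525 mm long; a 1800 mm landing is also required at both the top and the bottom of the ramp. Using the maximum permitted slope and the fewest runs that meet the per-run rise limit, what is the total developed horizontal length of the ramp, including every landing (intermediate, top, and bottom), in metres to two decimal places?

18.17 m

⌈768/360⌉ = 3 ramp runs. That means 2 intermediate landings.
Ramp run (horizontal) at 1:15: 768 × 15 = 11520 mm.
2 intermediate landings contribute 2 × 1525 = 3050 mm.
Top and bottom landings: 2 × 1800 = 3600 mm.
Total = 11520 + 3050 + 3600 = 18170 mm.
= 18.17 m.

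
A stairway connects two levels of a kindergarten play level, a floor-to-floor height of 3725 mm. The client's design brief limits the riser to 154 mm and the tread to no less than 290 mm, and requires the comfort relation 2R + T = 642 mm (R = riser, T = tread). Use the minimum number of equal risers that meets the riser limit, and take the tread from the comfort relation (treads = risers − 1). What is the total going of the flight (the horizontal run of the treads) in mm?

8256 mm

⌈3725/154⌉ = 25 risers.
R = 3725 ÷ 25 = 149 mm.
Tread T = 642 − 2 × 149 = 344 mm (≥ 290 mm).
Going = (25 − 1) × 344 = 8256 mm.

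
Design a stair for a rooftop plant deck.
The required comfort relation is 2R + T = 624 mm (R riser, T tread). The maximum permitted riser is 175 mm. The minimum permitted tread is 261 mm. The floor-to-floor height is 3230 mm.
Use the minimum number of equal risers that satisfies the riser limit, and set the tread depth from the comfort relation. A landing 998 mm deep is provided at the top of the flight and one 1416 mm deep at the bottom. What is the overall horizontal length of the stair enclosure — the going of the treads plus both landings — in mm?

7526 mm

3230 / 175 = 18.46, so 19 risers are needed.
R = 3230 ÷ 19 = 170 mm.
T = 624 − 2·170 = 284 mm, which satisfies the 261 mm minimum.
Going = (19 − 1) × 284 = 5112 mm.
Add landings: 5112 + 998 + 1416 = 7526 mm.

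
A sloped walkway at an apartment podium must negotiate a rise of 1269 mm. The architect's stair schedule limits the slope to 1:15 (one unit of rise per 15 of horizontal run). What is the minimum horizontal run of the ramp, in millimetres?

At 1:15 the run is 15 × 1269 = 19035 mm.

19035 mm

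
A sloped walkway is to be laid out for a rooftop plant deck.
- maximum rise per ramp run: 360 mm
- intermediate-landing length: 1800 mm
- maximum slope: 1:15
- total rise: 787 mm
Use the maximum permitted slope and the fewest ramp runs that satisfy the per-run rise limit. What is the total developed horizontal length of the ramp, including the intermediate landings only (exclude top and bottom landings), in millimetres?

15405 mm

At most 360 each: 787/360 = 2.19, giving 3 ramp runs. That means 2 intermediate landings.
Ramp run (horizontal) at 1:15: 787 × 15 = 11805 mm.
Intermediate landings: 2 × 1800 = 3600 mm.
Developed length = 11805 + 3600 = 15405 mm.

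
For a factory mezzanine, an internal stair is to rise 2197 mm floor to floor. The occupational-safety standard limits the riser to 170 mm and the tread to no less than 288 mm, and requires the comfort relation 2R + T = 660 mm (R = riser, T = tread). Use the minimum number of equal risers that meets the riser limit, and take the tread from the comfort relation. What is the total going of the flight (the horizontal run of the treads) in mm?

3864 mm

2197 / 170 = 12.92, so 13 risers are needed.
Each riser is 2197/13 = 169 mm (≤ 170 mm).
Tread T = 660 − 2 × 169 = 322 mm (≥ 288 mm).
Going = (13 − 1) × 322 = 3864 mm.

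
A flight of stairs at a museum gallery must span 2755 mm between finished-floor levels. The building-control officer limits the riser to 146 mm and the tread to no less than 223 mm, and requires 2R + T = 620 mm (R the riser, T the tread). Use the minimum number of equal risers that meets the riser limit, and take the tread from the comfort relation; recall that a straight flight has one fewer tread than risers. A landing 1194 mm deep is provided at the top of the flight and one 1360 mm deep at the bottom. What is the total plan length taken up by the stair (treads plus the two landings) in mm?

8494 mm

2755 / 146 = 18.870 → round up to 19 risers.
Each riser is 2755/19 = 145 mm (≤ 146 mm).
Tread T = 620 − 2 × 145 = 330 mm (≥ 223 mm).
Going = (19 − 1) × 330 = 5940 mm.
Enclosure = 5940 + 1194 + 1360 = 8494 mm.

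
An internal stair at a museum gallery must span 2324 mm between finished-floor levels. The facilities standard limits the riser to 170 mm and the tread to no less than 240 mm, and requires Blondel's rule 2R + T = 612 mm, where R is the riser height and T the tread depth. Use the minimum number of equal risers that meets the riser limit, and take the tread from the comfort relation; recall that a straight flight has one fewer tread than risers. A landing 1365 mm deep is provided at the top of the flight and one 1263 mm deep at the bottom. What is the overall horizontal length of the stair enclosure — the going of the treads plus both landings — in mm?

2324 / 170 = 13.67, so 14 risers are needed.
Riser R = 2324 / 14 = 166 mm, within the 170 mm limit.
Tread T = 612 − 2 × 166 = 280 mm (≥ 240 mm).
Treads = 14 − 1 = 13; going = 13 × 280 = 3640 mm.
Add landings: 3640 + 1365 + 1263 = 6268 mm.

6268 mm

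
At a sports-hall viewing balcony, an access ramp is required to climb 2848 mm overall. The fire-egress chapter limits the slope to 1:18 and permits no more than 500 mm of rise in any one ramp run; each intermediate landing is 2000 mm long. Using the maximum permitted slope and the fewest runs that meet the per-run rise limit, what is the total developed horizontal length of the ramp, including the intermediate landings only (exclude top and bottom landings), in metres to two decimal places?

2848 / 500 = 5.696 → round up to 6 ramp runs. That means 5 intermediate landings.
Ramp run (horizontal) at 1:18: 2848 × 18 = 51264 mm.
5 intermediate landings contribute 5 × 2000 = 10000 mm.
Total developed length = 51264 + 10000 = 61264 mm.
= 61.26 m.

61.26 m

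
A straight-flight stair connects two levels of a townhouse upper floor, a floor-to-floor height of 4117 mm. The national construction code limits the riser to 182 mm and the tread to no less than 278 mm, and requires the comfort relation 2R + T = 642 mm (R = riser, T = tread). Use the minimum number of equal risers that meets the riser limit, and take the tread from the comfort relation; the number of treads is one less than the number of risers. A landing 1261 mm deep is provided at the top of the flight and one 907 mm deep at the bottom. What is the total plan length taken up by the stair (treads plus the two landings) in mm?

8416 mm

4117 / 182 = 22.621 → round up to 23 risers.
Riser R = 4117 / 23 = 179 mm, within the 182 mm limit.
Tread T = 642 − 2 × 179 = 284 mm (≥ 278 mm).
23 risers give 22 treads; going = 22 × 284 = 6248 mm.
Add landings: 6248 + 1261 + 907 = 8416 mm.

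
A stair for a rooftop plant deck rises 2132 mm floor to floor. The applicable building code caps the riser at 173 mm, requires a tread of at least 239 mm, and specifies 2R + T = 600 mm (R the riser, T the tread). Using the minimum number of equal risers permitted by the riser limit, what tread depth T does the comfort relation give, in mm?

At most 173 each: 2132/173 = 12.32, giving 13 risers.
R = 2132 ÷ 13 = 164 mm.
From 2R + T = 600: T = 600 − 328 = 272 mm.

272 mm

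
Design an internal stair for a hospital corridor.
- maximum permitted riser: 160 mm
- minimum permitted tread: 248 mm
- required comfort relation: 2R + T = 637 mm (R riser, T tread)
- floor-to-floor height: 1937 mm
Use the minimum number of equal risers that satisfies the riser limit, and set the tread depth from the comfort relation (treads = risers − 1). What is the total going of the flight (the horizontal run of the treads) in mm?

4068 mm

At most 160 each: 1937/160 = 12.11, giving 13 risers.
Each riser is 1937/13 = 149 mm (≤ 160 mm).
Tread T = 637 − 2 × 149 = 339 mm (≥ 248 mm).
Treads = 13 − 1 = 12; going = 12 × 339 = 4068 mm.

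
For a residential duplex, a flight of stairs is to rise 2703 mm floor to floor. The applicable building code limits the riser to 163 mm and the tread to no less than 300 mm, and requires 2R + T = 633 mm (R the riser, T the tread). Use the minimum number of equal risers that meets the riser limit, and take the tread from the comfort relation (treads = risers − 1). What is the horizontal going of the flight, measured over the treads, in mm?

2703 / 163 = 16.58, so 17 risers are needed.
Each riser is 2703/17 = 159 mm (≤ 163 mm).
From 2R + T = 633: T = 633 − 318 = 315 mm.
17 risers give 16 treads; going = 16 × 315 = 5040 mm.

5040 mm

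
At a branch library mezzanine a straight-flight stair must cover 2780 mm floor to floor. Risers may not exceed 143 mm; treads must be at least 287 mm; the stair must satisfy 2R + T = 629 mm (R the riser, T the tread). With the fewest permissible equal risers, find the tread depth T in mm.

At most 143 each: 2780/143 = 19.44, giving 20 risers.
R = 2780 ÷ 20 = 139 mm.
T = 629 − 2·139 = 351 mm, which satisfies the 287 mm minimum.

351 mm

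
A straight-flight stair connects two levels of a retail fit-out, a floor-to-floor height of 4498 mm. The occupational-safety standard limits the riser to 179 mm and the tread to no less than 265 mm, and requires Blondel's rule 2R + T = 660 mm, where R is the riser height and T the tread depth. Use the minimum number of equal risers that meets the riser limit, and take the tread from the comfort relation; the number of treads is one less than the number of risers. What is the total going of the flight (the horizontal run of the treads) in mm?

7850 mm

4498 / 179 = 25.13, so 26 risers are needed.
R = 4498 ÷ 26 = 173 mm.
From 2R + T = 660: T = 660 − 346 = 314 mm.
Going = (26 − 1) × 314 = 7850 mm.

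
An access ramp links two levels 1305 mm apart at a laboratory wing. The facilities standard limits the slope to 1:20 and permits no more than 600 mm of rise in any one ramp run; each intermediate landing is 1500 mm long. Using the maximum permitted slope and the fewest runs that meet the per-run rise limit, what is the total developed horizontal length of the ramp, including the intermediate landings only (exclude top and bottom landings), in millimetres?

29100 mm

1305 / 600 = 2.17, so 3 ramp runs are needed. That means 2 intermediate landings.
Horizontal run for 1305 mm of rise at 1:20 is 1305 × 20 = 26100 mm.
Intermediate landings: 2 × 1500 = 3000 mm.
Developed length = 26100 + 3000 = 29100 mm.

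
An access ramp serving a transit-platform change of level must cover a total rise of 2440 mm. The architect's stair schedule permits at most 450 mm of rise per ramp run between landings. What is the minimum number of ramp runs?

6 runs

At most 450 each: 2440/450 = 5.42, giving 6 ramp runs.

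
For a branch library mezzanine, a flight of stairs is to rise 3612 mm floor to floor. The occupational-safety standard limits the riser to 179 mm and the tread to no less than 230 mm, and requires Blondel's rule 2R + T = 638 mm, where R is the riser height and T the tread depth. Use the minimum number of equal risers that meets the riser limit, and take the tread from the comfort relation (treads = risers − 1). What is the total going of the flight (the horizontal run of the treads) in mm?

At most 179 each: 3612/179 = 20.18, giving 21 risers.
Each riser is 3612/21 = 172 mm (≤ 179 mm).
Tread T = 638 − 2 × 172 = 294 mm (≥ 230 mm).
Going = (21 − 1) × 294 = 5880 mm.

5880 mm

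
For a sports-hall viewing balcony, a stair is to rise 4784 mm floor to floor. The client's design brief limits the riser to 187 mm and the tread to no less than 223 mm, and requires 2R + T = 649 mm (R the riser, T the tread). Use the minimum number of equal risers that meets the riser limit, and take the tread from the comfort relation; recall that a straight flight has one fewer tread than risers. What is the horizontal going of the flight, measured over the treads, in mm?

7025 mm

At most 187 each: 4784/187 = 25.58, giving 26 risers.
Riser R = 4784 / 26 = 184 mm, within the 187 mm limit.
From 2R + T = 649: T = 649 − 368 = 281 mm.
Treads = 26 − 1 = 25; going = 25 × 281 = 7025 mm.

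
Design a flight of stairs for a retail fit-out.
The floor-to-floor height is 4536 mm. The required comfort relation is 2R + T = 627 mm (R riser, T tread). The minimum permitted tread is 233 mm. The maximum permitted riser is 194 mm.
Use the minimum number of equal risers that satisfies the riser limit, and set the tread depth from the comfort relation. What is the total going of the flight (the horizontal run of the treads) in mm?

4536 / 194 = 23.381 → round up to 24 risers.
R = 4536 ÷ 24 = 189 mm.
Tread T = 627 − 2 × 189 = 249 mm (≥ 233 mm).
Going = (24 − 1) × 249 = 5727 mm.

5727 mm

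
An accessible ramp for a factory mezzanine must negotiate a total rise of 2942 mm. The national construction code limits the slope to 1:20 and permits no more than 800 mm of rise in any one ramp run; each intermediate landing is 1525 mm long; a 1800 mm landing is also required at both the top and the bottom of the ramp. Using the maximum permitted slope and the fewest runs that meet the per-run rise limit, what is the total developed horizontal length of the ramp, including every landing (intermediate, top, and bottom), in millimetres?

2942 / 800 = 3.678 → round up to 4 ramp runs. That means 3 intermediate landings.
Horizontal run for 2942 mm of rise at 1:20 is 2942 × 20 = 58840 mm.
3 intermediate landings contribute 3 × 1525 = 4575 mm.
Top and bottom landings: 2 × 1800 = 3600 mm.
Total = 58840 + 4575 + 3600 = 67015 mm.

67015 mm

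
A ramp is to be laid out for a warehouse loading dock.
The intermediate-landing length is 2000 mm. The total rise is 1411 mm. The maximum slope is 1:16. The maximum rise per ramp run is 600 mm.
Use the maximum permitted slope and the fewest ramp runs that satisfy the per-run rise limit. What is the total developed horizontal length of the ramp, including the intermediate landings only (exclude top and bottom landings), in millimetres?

⌈1411/600⌉ = 3 ramp runs. That means 2 intermediate landings.
Ramp run (horizontal) at 1:16: 1411 × 16 = 22576 mm.
Intermediate landings: 2 × 2000 = 4000 mm.
Developed length = 22576 + 4000 = 26576 mm.

26576 mm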